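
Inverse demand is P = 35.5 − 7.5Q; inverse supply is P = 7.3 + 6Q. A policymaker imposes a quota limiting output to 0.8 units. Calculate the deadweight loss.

11.21

Competitive equilibrium: 35.5 − 7.5Q = 7.3 + 6Q → Q* = 2.0889, P* = 19.8333.
At Q = 0.8: demand price = 35.5 − 7.5·0.8 = 29.5; supply price = 7.3 + 6·0.8 = 12.1.
ΔQ = 2.0889 − 0.8 = 1.2889; wedge = 29.5 − 12.1 = 17.4.
Welfare loss = ½ × 1.2889 × 17.4 = 11.21.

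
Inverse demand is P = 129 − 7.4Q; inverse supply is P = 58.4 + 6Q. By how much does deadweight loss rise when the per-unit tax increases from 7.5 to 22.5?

Competitive equilibrium: 129 − 7.4Q = 58.4 + 6Q → Q* = 5.2687, P* = 90.0119.
For a per-unit tax t: ΔQ = t/13.4, so DWL = ½·t·(t/13.4) = t²/26.8.
At t = 7.5: DWL = 2.099. At t = 22.5: DWL = 18.89.
Increase = 18.89 − 2.099 = 16.79.

16.79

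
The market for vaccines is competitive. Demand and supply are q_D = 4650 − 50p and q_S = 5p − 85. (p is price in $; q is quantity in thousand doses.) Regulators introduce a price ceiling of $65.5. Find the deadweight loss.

In inverse form: demand p = 93 − 0.02q, supply p = 17 + 0.2q.
Competitive equilibrium: 93 − 0.02q = 17 + 0.2q → q* = 345.4545, p* = 86.0909.
At the ceiling p = 65.5, quantity supplied = (65.5 − 17)/0.2 = 242.5.
Willingness to pay at q' = 242.5: 93 − 0.02·242.5 = 88.15.
Δq = 345.4545 − 242.5 = 102.9545; wedge = 88.15 − 65.5 = 22.65.
DWL = ½ × 102.9545 × 22.65 = $1165.96 thousand.

$1165.96 thousand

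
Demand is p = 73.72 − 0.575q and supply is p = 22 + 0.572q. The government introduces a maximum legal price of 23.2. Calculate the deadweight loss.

Competitive equilibrium: 73.72 − 0.575q = 22 + 0.572q → q* = 45.0915, p* = 47.7924.
At the ceiling p = 23.2, quantity supplied = (23.2 − 22)/0.572 = 2.0979.
Willingness to pay at q' = 2.0979: 73.72 − 0.575·2.0979 = 72.5137.
Δq = 45.0915 − 2.0979 = 42.9936; wedge = 72.5137 − 23.2 = 49.3137.
The triangle = ½ × 42.9936 × 49.3137 = 1060.09.

1060.09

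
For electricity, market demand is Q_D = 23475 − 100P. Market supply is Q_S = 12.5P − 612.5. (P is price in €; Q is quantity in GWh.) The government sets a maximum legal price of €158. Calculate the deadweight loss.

In inverse form: demand P = 234.75 − 0.01Q, supply P = 49 + 0.08Q.
Competitive equilibrium: 234.75 − 0.01Q = 49 + 0.08Q → Q* = 2063.8889, P* = 214.1111.
At the ceiling P = 158, quantity supplied = (158 − 49)/0.08 = 1362.5.
Willingness to pay at Q' = 1362.5: 234.75 − 0.01·1362.5 = 221.125.
ΔQ = 2063.8889 − 1362.5 = 701.3889; wedge = 221.125 − 158 = 63.125.
The triangle = ½ × 701.3889 × 63.125 = €22137.59.

€22137.59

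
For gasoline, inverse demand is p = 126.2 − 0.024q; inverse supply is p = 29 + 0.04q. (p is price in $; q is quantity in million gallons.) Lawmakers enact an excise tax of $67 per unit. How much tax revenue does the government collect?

$31615.625 million

Competitive equilibrium: 126.2 − 0.024q = 29 + 0.04q → q* = 1518.75, p* = 89.75.
With the tax, the buyer price exceeds the seller price by 67: (126.2 − 0.024q) − (29 + 0.04q) = 67 → q' = 471.875.
Tax revenue = 67 × 471.875 = $31615.625 million.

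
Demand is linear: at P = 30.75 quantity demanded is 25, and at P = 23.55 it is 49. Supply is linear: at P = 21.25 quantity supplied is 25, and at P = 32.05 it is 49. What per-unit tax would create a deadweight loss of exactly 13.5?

Demand slope = (23.55 − 30.75)/(49 − 25) = −0.3, so P = 38.25 − 0.3Q.
Supply slope = (32.05 − 21.25)/(49 − 25) = 0.45, so P = 10 + 0.45Q.
Competitive equilibrium: 38.25 − 0.3Q = 10 + 0.45Q → Q* = 37.6667, P* = 26.95.
A tax t gives ΔQ = t/0.75 and wedge t, so DWL = t²/1.5.
t²/1.5 = 13.5 → t² = 20.25 → t = 4.5.

4.5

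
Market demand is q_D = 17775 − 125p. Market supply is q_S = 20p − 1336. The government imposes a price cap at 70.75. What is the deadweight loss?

In inverse form: demand p = 142.2 − 0.008q, supply p = 66.8 + 0.05q.
Competitive equilibrium: 142.2 − 0.008q = 66.8 + 0.05q → q* = 1300, p* = 131.8.
At the ceiling p = 70.75, quantity supplied = (70.75 − 66.8)/0.05 = 79.
Willingness to pay at q' = 79: 142.2 − 0.008·79 = 141.568.
Δq = 1300 − 79 = 1221; wedge = 141.568 − 70.75 = 70.818.
The triangle = ½ × 1221 × 70.818 = 43234.389.

43234.389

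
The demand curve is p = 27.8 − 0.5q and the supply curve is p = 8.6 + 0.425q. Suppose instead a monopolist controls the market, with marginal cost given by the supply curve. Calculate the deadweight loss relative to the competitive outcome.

Competitive equilibrium: 27.8 − 0.5q = 8.6 + 0.425q → q* = 20.7568, p* = 17.4216.
Marginal revenue: MR = 27.8 − q. Set MR = MC: 27.8 − q = 8.6 + 0.425q → q_m = 13.4737.
Price p_m = 27.8 − 0.5·13.4737 = 21.0632; MC(q_m) = 8.6 + 0.425·13.4737 = 14.3263.
Competitive q* = 20.7568, so Δq = 7.2831; wedge = 21.0632 − 14.3263 = 6.7369.
DWL = ½ × 7.2831 × 6.7369 = 24.53.

24.53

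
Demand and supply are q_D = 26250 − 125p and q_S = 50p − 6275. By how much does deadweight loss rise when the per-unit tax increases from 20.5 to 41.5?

In inverse form: demand p = 210 − 0.008q, supply p = 125.5 + 0.02q.
Competitive equilibrium: 210 − 0.008q = 125.5 + 0.02q → q* = 3017.8571, p* = 185.8571.
For a per-unit tax t: Δq = t/0.028, so DWL = ½·t·(t/0.028) = t²/0.056.
At t = 20.5: DWL = 7504.464. At t = 41.5: DWL = 30754.464.
Increase = 30754.464 − 7504.464 = 23250.

23250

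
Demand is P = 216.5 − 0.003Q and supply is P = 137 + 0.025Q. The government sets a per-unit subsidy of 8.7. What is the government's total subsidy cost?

27405

Competitive equilibrium: 216.5 − 0.003Q = 137 + 0.025Q → Q* = 2839.2857, P* = 207.9821.
The subsidy lowers effective supply by 8.7: P = 128.3 + 0.025Q.
New quantity: 216.5 − 0.003Q = 128.3 + 0.025Q → Q' = 3150.
Total subsidy cost = 8.7 × 3150 = 27405.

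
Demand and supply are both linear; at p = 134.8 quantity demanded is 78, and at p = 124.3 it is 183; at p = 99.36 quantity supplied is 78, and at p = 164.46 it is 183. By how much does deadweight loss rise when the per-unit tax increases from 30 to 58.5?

1751.56

Demand slope = (124.3 − 134.8)/(183 − 78) = −0.1, so p = 142.6 − 0.1q.
Supply slope = (164.46 − 99.36)/(183 − 78) = 0.62, so p = 51 + 0.62q.
Competitive equilibrium: 142.6 − 0.1q = 51 + 0.62q → q* = 127.2222, p* = 129.8778.
For a per-unit tax t: Δq = t/0.72, so DWL = ½·t·(t/0.72) = t²/1.44.
At t = 30: DWL = 625. At t = 58.5: DWL = 2376.563.
Increase = 2376.563 − 625 = 1751.56.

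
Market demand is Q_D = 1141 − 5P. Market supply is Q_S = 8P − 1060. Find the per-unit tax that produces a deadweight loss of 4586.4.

54.6

In inverse form: demand P = 228.2 − 0.2Q, supply P = 132.5 + 0.125Q.
Competitive equilibrium: 228.2 − 0.2Q = 132.5 + 0.125Q → Q* = 294.4615, P* = 169.3077.
A tax t gives ΔQ = t/0.325 and wedge t, so DWL = t²/0.65.
t²/0.65 = 4586.4 → t² = 2981.16 → t = 54.6.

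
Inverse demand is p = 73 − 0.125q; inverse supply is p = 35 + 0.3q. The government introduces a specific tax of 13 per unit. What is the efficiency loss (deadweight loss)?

Competitive equilibrium: 73 − 0.125q = 35 + 0.3q → q* = 89.4118, p* = 61.8235.
With the tax, the buyer price exceeds the seller price by 13: (73 − 0.125q) − (35 + 0.3q) = 13 → q' = 58.8235.
Δq = 89.4118 − 58.8235 = 30.5883; the wedge equals the tax, 13.
Deadweight loss = ½ × 30.5883 × 13 = 198.82.

198.82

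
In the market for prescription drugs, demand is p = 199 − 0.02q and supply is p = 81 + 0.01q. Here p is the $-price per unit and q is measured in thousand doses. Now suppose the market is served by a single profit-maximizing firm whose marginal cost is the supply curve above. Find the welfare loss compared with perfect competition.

$37130.67 thousand

Competitive equilibrium: 199 − 0.02q = 81 + 0.01q → q* = 3933.3333, p* = 120.3333.
Marginal revenue: MR = 199 − 0.04q. Set MR = MC: 199 − 0.04q = 81 + 0.01q → q_m = 2360.
Price p_m = 199 − 0.02·2360 = 151.8; MC(q_m) = 81 + 0.01·2360 = 104.6.
Competitive q* = 3933.3333, so Δq = 1573.3333; wedge = 151.8 − 104.6 = 47.2.
Welfare loss = ½ × 1573.3333 × 47.2 = $37130.67 thousand.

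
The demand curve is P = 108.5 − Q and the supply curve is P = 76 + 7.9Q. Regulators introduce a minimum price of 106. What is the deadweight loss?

5.90

Competitive equilibrium: 108.5 − Q = 76 + 7.9Q → Q* = 3.6517, P* = 104.8483.
At the floor P = 106, quantity demanded = (108.5 − 106)/1 = 2.5.
Sellers' marginal cost at Q' = 2.5: 76 + 7.9·2.5 = 95.75.
ΔQ = 3.6517 − 2.5 = 1.1517; wedge = 106 − 95.75 = 10.25.
Welfare loss = ½ × 1.1517 × 10.25 = 5.90.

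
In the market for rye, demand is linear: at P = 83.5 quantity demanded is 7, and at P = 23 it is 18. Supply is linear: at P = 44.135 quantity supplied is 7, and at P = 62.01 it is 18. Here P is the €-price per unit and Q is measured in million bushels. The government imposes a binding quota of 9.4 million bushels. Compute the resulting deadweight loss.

€34.79 million

Demand slope = (23 − 83.5)/(18 − 7) = −5.5, so P = 122 − 5.5Q.
Supply slope = (62.01 − 44.135)/(18 − 7) = 1.625, so P = 32.76 + 1.625Q.
Competitive equilibrium: 122 − 5.5Q = 32.76 + 1.625Q → Q* = 12.5249, P* = 53.113.
At Q = 9.4: demand price = 122 − 5.5·9.4 = 70.3; supply price = 32.76 + 1.625·9.4 = 48.035.
ΔQ = 12.5249 − 9.4 = 3.1249; wedge = 70.3 − 48.035 = 22.265.
The triangle = ½ × 3.1249 × 22.265 = €34.79 million.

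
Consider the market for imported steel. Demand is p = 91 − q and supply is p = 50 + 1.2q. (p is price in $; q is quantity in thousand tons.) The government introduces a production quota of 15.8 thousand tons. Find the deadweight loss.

$8.85 thousand

Competitive equilibrium: 91 − q = 50 + 1.2q → q* = 18.6364, p* = 72.3636.
At q = 15.8: demand price = 91 − 1·15.8 = 75.2; supply price = 50 + 1.2·15.8 = 68.96.
Δq = 18.6364 − 15.8 = 2.8364; wedge = 75.2 − 68.96 = 6.24.
Welfare loss = ½ × 2.8364 × 6.24 = $8.85 thousand.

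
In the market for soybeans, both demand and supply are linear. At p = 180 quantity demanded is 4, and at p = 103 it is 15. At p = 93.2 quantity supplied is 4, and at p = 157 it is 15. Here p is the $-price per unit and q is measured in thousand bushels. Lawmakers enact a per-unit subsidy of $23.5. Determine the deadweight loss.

Demand slope = (103 − 180)/(15 − 4) = −7, so p = 208 − 7q.
Supply slope = (157 − 93.2)/(15 − 4) = 5.8, so p = 70 + 5.8q.
Competitive equilibrium: 208 − 7q = 70 + 5.8q → q* = 10.7813, p* = 132.5313.
The subsidy lowers effective supply by 23.5: p = 46.5 + 5.8q.
New quantity: 208 − 7q = 46.5 + 5.8q → q' = 12.6172.
Overproduction Δq = 12.6172 − 10.7813 = 1.8359; wedge = subsidy = 23.5.
The triangle = ½ × 1.8359 × 23.5 = $21.57 thousand.

$21.57 thousand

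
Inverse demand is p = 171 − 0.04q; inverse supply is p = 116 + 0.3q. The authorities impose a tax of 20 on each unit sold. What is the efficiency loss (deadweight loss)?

588.24

Competitive equilibrium: 171 − 0.04q = 116 + 0.3q → q* = 161.7647, p* = 164.5294.
With the tax, the buyer price exceeds the seller price by 20: (171 − 0.04q) − (116 + 0.3q) = 20 → q' = 102.9412.
Δq = 161.7647 − 102.9412 = 58.8235; the wedge equals the tax, 20.
The triangle = ½ × 58.8235 × 20 = 588.24.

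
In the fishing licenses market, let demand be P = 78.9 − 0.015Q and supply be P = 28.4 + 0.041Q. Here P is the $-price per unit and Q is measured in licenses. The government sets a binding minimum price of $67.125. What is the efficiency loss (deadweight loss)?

Competitive equilibrium: 78.9 − 0.015Q = 28.4 + 0.041Q → Q* = 901.7857, P* = 65.3732.
At the floor P = 67.125, quantity demanded = (78.9 − 67.125)/0.015 = 785.
Sellers' marginal cost at Q' = 785: 28.4 + 0.041·785 = 60.585.
ΔQ = 901.7857 − 785 = 116.7857; wedge = 67.125 − 60.585 = 6.54.
The triangle = ½ × 116.7857 × 6.54 = $381.89.

$381.89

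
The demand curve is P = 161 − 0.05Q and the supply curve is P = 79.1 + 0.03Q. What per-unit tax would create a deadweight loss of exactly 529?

9.2

Competitive equilibrium: 161 − 0.05Q = 79.1 + 0.03Q → Q* = 1023.75, P* = 109.8125.
A tax t gives ΔQ = t/0.08 and wedge t, so DWL = t²/0.16.
t²/0.16 = 529 → t² = 84.64 → t = 9.2.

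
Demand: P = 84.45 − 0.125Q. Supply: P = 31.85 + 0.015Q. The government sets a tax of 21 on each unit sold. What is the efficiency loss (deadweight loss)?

1575

Competitive equilibrium: 84.45 − 0.125Q = 31.85 + 0.015Q → Q* = 375.7143, P* = 37.4857.
With the tax, the buyer price exceeds the seller price by 21: (84.45 − 0.125Q) − (31.85 + 0.015Q) = 21 → Q' = 225.7143.
ΔQ = 375.7143 − 225.7143 = 150; the wedge equals the tax, 21.
Deadweight loss = ½ × 150 × 21 = 1575.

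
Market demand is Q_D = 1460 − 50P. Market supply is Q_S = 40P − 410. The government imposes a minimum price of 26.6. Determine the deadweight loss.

In inverse form: demand P = 29.2 − 0.02Q, supply P = 10.25 + 0.025Q.
Competitive equilibrium: 29.2 − 0.02Q = 10.25 + 0.025Q → Q* = 421.1111, P* = 20.7778.
At the floor P = 26.6, quantity demanded = (29.2 − 26.6)/0.02 = 130.
Sellers' marginal cost at Q' = 130: 10.25 + 0.025·130 = 13.5.
ΔQ = 421.1111 − 130 = 291.1111; wedge = 26.6 − 13.5 = 13.1.
DWL = ½ × 291.1111 × 13.1 = 1906.78.

1906.78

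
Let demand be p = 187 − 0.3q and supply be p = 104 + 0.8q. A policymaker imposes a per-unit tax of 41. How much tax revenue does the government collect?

1565.45

Competitive equilibrium: 187 − 0.3q = 104 + 0.8q → q* = 75.4545, p* = 164.3636.
With the tax, the buyer price exceeds the seller price by 41: (187 − 0.3q) − (104 + 0.8q) = 41 → q' = 38.1818.
Tax revenue = 41 × 38.1818 = 1565.45.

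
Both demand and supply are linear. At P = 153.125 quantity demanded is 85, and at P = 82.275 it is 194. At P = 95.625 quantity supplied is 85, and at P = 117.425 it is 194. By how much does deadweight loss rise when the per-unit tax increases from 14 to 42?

Demand slope = (82.275 − 153.125)/(194 − 85) = −0.65, so P = 208.375 − 0.65Q.
Supply slope = (117.425 − 95.625)/(194 − 85) = 0.2, so P = 78.625 + 0.2Q.
Competitive equilibrium: 208.375 − 0.65Q = 78.625 + 0.2Q → Q* = 152.6471, P* = 109.1544.
For a per-unit tax t: ΔQ = t/0.85, so DWL = ½·t·(t/0.85) = t²/1.7.
At t = 14: DWL = 115.294. At t = 42: DWL = 1037.647.
Increase = 1037.647 − 115.294 = 922.35.

922.35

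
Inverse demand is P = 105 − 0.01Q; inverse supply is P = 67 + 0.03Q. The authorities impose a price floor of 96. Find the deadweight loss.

50

Competitive equilibrium: 105 − 0.01Q = 67 + 0.03Q → Q* = 950, P* = 95.5.
At the floor P = 96, quantity demanded = (105 − 96)/0.01 = 900.
Sellers' marginal cost at Q' = 900: 67 + 0.03·900 = 94.
ΔQ = 950 − 900 = 50; wedge = 96 − 94 = 2.
DWL = ½ × 50 × 2 = 50.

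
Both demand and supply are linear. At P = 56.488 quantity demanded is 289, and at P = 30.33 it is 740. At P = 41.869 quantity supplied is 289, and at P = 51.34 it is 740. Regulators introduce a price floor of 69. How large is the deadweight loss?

Demand slope = (30.33 − 56.488)/(740 − 289) = −0.058, so P = 73.25 − 0.058Q.
Supply slope = (51.34 − 41.869)/(740 − 289) = 0.021, so P = 35.8 + 0.021Q.
Competitive equilibrium: 73.25 − 0.058Q = 35.8 + 0.021Q → Q* = 474.05063, P* = 45.75506.
At the floor P = 69, quantity demanded = (73.25 − 69)/0.058 = 73.27586.
Sellers' marginal cost at Q' = 73.27586: 35.8 + 0.021·73.27586 = 37.33879.
ΔQ = 474.05063 − 73.27586 = 400.77477; wedge = 69 − 37.33879 = 31.66121.
Welfare loss = ½ × 400.77477 × 31.66121 = 6344.51.

6344.51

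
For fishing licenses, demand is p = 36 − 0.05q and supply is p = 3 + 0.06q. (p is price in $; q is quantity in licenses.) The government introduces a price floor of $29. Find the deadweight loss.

$1408

Competitive equilibrium: 36 − 0.05q = 3 + 0.06q → q* = 300, p* = 21.
At the floor p = 29, quantity demanded = (36 − 29)/0.05 = 140.
Sellers' marginal cost at q' = 140: 3 + 0.06·140 = 11.4.
Δq = 300 − 140 = 160; wedge = 29 − 11.4 = 17.6.
The triangle = ½ × 160 × 17.6 = $1408.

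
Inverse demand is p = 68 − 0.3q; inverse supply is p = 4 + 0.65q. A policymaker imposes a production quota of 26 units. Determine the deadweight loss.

812.89

Competitive equilibrium: 68 − 0.3q = 4 + 0.65q → q* = 67.3684, p* = 47.7895.
At q = 26: demand price = 68 − 0.3·26 = 60.2; supply price = 4 + 0.65·26 = 20.9.
Δq = 67.3684 − 26 = 41.3684; wedge = 60.2 − 20.9 = 39.3.
Deadweight loss = ½ × 41.3684 × 39.3 = 812.89.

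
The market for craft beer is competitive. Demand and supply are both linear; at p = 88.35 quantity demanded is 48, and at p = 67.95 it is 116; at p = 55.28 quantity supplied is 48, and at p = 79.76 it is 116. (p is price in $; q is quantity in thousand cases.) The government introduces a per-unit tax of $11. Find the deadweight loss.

Demand slope = (67.95 − 88.35)/(116 − 48) = −0.3, so p = 102.75 − 0.3q.
Supply slope = (79.76 − 55.28)/(116 − 48) = 0.36, so p = 38 + 0.36q.
Competitive equilibrium: 102.75 − 0.3q = 38 + 0.36q → q* = 98.1061, p* = 73.3182.
With the tax, the buyer price exceeds the seller price by 11: (102.75 − 0.3q) − (38 + 0.36q) = 11 → q' = 81.4394.
Δq = 98.1061 − 81.4394 = 16.6667; the wedge equals the tax, 11.
DWL = ½ × 16.6667 × 11 = $91.67 thousand.

$91.67 thousand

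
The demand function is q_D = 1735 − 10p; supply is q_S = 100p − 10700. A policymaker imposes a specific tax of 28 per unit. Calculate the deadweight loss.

3563.64

In inverse form: demand p = 173.5 − 0.1q, supply p = 107 + 0.01q.
Competitive equilibrium: 173.5 − 0.1q = 107 + 0.01q → q* = 604.5455, p* = 113.0455.
With the tax, the buyer price exceeds the seller price by 28: (173.5 − 0.1q) − (107 + 0.01q) = 28 → q' = 350.
Δq = 604.5455 − 350 = 254.5455; the wedge equals the tax, 28.
The triangle = ½ × 254.5455 × 28 = 3563.64.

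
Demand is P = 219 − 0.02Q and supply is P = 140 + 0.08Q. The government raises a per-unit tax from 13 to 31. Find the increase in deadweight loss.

3960

Competitive equilibrium: 219 − 0.02Q = 140 + 0.08Q → Q* = 790, P* = 203.2.
For a per-unit tax t: ΔQ = t/0.1, so DWL = ½·t·(t/0.1) = t²/0.2.
At t = 13: DWL = 845. At t = 31: DWL = 4805.
Increase = 4805 − 845 = 3960.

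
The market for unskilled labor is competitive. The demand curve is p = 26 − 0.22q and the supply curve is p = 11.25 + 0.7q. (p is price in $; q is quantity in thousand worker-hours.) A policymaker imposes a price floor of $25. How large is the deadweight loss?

$60.70 thousand

Competitive equilibrium: 26 − 0.22q = 11.25 + 0.7q → q* = 16.0326, p* = 22.4728.
At the floor p = 25, quantity demanded = (26 − 25)/0.22 = 4.5455.
Sellers' marginal cost at q' = 4.5455: 11.25 + 0.7·4.5455 = 14.4319.
Δq = 16.0326 − 4.5455 = 11.4871; wedge = 25 − 14.4319 = 10.5681.
Deadweight loss = ½ × 11.4871 × 10.5681 = $60.70 thousand.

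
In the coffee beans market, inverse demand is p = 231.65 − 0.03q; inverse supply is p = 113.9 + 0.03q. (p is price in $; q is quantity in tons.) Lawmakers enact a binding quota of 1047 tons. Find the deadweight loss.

$25144.21

Competitive equilibrium: 231.65 − 0.03q = 113.9 + 0.03q → q* = 1962.5, p* = 172.775.
At q = 1047: demand price = 231.65 − 0.03·1047 = 200.24; supply price = 113.9 + 0.03·1047 = 145.31.
Δq = 1962.5 − 1047 = 915.5; wedge = 200.24 − 145.31 = 54.93.
Welfare loss = ½ × 915.5 × 54.93 = $25144.21.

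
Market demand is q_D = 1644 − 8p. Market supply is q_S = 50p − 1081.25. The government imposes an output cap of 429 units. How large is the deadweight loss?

51046.86

In inverse form: demand p = 205.5 − 0.125q, supply p = 21.625 + 0.02q.
Competitive equilibrium: 205.5 − 0.125q = 21.625 + 0.02q → q* = 1268.1034, p* = 46.9871.
At q = 429: demand price = 205.5 − 0.125·429 = 151.875; supply price = 21.625 + 0.02·429 = 30.205.
Δq = 1268.1034 − 429 = 839.1034; wedge = 151.875 − 30.205 = 121.67.
The triangle = ½ × 839.1034 × 121.67 = 51046.86.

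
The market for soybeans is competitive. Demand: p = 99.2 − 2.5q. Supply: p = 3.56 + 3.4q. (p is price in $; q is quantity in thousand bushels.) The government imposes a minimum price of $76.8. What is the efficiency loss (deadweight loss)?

Competitive equilibrium: 99.2 − 2.5q = 3.56 + 3.4q → q* = 16.2102, p* = 58.6746.
At the floor p = 76.8, quantity demanded = (99.2 − 76.8)/2.5 = 8.96.
Sellers' marginal cost at q' = 8.96: 3.56 + 3.4·8.96 = 34.024.
Δq = 16.2102 − 8.96 = 7.2502; wedge = 76.8 − 34.024 = 42.776.
The triangle = ½ × 7.2502 × 42.776 = $155.07 thousand.

$155.07 thousand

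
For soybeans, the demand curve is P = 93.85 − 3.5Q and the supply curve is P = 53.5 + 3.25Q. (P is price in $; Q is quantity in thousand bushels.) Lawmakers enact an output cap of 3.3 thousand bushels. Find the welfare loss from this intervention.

$24.20 thousand

Competitive equilibrium: 93.85 − 3.5Q = 53.5 + 3.25Q → Q* = 5.9778, P* = 72.9278.
At Q = 3.3: demand price = 93.85 − 3.5·3.3 = 82.3; supply price = 53.5 + 3.25·3.3 = 64.225.
ΔQ = 5.9778 − 3.3 = 2.6778; wedge = 82.3 − 64.225 = 18.075.
DWL = ½ × 2.6778 × 18.075 = $24.20 thousand.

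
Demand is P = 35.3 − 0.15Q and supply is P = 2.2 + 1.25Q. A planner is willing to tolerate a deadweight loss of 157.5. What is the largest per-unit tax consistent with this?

21

Competitive equilibrium: 35.3 − 0.15Q = 2.2 + 1.25Q → Q* = 23.6429, P* = 31.7536.
A tax t gives ΔQ = t/1.4 and wedge t, so DWL = t²/2.8.
t²/2.8 = 157.5 → t² = 441 → t = 21.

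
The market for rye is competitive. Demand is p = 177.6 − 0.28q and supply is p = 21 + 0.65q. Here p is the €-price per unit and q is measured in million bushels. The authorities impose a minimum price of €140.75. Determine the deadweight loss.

Competitive equilibrium: 177.6 − 0.28q = 21 + 0.65q → q* = 168.3871, p* = 130.4516.
At the floor p = 140.75, quantity demanded = (177.6 − 140.75)/0.28 = 131.6071.
Sellers' marginal cost at q' = 131.6071: 21 + 0.65·131.6071 = 106.5446.
Δq = 168.3871 − 131.6071 = 36.78; wedge = 140.75 − 106.5446 = 34.2054.
Deadweight loss = ½ × 36.78 × 34.2054 = €629.04 million.

€629.04 million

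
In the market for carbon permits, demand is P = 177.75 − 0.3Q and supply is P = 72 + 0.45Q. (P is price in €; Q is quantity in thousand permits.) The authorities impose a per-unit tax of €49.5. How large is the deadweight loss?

Competitive equilibrium: 177.75 − 0.3Q = 72 + 0.45Q → Q* = 141, P* = 135.45.
With the tax, the buyer price exceeds the seller price by 49.5: (177.75 − 0.3Q) − (72 + 0.45Q) = 49.5 → Q' = 75.
ΔQ = 141 − 75 = 66; the wedge equals the tax, 49.5.
Deadweight loss = ½ × 66 × 49.5 = €1633.50 thousand.

€1633.50 thousand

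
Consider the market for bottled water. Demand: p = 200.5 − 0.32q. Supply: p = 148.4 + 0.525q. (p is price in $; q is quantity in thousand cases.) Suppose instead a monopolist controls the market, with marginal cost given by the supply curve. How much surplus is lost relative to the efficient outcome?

$121.18 thousand

Competitive equilibrium: 200.5 − 0.32q = 148.4 + 0.525q → q* = 61.6568, p* = 180.7698.
Marginal revenue: MR = 200.5 − 0.64q. Set MR = MC: 200.5 − 0.64q = 148.4 + 0.525q → q_m = 44.721.
Price p_m = 200.5 − 0.32·44.721 = 186.1893; MC(q_m) = 148.4 + 0.525·44.721 = 171.8785.
Competitive q* = 61.6568, so Δq = 16.9358; wedge = 186.1893 − 171.8785 = 14.3108.
Welfare loss = ½ × 16.9358 × 14.3108 = $121.18 thousand.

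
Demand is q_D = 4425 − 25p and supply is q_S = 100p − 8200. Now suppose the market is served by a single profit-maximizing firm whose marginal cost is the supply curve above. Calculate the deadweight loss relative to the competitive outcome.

17827.16

In inverse form: demand p = 177 − 0.04q, supply p = 82 + 0.01q.
Competitive equilibrium: 177 − 0.04q = 82 + 0.01q → q* = 1900, p* = 101.
Marginal revenue: MR = 177 − 0.08q. Set MR = MC: 177 − 0.08q = 82 + 0.01q → q_m = 1055.55556.
Price p_m = 177 − 0.04·1055.55556 = 134.77778; MC(q_m) = 82 + 0.01·1055.55556 = 92.55556.
Competitive q* = 1900, so Δq = 844.44444; wedge = 134.77778 − 92.55556 = 42.22222.
Welfare loss = ½ × 844.44444 × 42.22222 = 17827.16.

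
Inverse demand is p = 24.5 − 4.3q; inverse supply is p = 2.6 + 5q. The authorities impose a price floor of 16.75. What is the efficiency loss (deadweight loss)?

1.42

Competitive equilibrium: 24.5 − 4.3q = 2.6 + 5q → q* = 2.3548, p* = 14.3742.
At the floor p = 16.75, quantity demanded = (24.5 − 16.75)/4.3 = 1.8023.
Sellers' marginal cost at q' = 1.8023: 2.6 + 5·1.8023 = 11.6115.
Δq = 2.3548 − 1.8023 = 0.5525; wedge = 16.75 − 11.6115 = 5.1385.
Welfare loss = ½ × 0.5525 × 5.1385 = 1.42.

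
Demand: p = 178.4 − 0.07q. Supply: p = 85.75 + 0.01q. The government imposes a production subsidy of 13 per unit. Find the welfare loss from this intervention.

Competitive equilibrium: 178.4 − 0.07q = 85.75 + 0.01q → q* = 1158.125, p* = 97.3313.
The subsidy lowers effective supply by 13: p = 72.75 + 0.01q.
New quantity: 178.4 − 0.07q = 72.75 + 0.01q → q' = 1320.625.
Overproduction Δq = 1320.625 − 1158.125 = 162.5; wedge = subsidy = 13.
Welfare loss = ½ × 162.5 × 13 = 1056.25.

1056.25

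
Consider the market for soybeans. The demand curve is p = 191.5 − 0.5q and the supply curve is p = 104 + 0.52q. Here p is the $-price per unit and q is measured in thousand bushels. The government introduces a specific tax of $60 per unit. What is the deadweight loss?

$1764.71 thousand

Competitive equilibrium: 191.5 − 0.5q = 104 + 0.52q → q* = 85.7843, p* = 148.6078.
With the tax, the buyer price exceeds the seller price by 60: (191.5 − 0.5q) − (104 + 0.52q) = 60 → q' = 26.9608.
Δq = 85.7843 − 26.9608 = 58.8235; the wedge equals the tax, 60.
Deadweight loss = ½ × 58.8235 × 60 = $1764.71 thousand.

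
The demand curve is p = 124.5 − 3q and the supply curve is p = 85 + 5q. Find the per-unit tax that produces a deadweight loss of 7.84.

11.2

Competitive equilibrium: 124.5 − 3q = 85 + 5q → q* = 4.9375, p* = 109.6875.
A tax t gives Δq = t/8 and wedge t, so DWL = t²/16.
t²/16 = 7.84 → t² = 125.44 → t = 11.2.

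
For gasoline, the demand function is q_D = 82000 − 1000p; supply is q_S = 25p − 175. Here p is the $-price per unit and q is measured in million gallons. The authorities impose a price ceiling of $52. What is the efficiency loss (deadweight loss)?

$10167.87 million

In inverse form: demand p = 82 − 0.001q, supply p = 7 + 0.04q.
Competitive equilibrium: 82 − 0.001q = 7 + 0.04q → q* = 1829.2683, p* = 80.1707.
At the ceiling p = 52, quantity supplied = (52 − 7)/0.04 = 1125.
Willingness to pay at q' = 1125: 82 − 0.001·1125 = 80.875.
Δq = 1829.2683 − 1125 = 704.2683; wedge = 80.875 − 52 = 28.875.
Deadweight loss = ½ × 704.2683 × 28.875 = $10167.87 million.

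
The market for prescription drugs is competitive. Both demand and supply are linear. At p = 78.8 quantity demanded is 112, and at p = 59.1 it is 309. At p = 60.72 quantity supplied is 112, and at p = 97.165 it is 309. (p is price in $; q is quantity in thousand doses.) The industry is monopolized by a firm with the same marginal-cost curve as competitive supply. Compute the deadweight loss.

Demand slope = (59.1 − 78.8)/(309 − 112) = −0.1, so p = 90 − 0.1q.
Supply slope = (97.165 − 60.72)/(309 − 112) = 0.185, so p = 40 + 0.185q.
Competitive equilibrium: 90 − 0.1q = 40 + 0.185q → q* = 175.4386, p* = 72.4561.
Marginal revenue: MR = 90 − 0.2q. Set MR = MC: 90 − 0.2q = 40 + 0.185q → q_m = 129.8701.
Price p_m = 90 − 0.1·129.8701 = 77.013; MC(q_m) = 40 + 0.185·129.8701 = 64.026.
Competitive q* = 175.4386, so Δq = 45.5685; wedge = 77.013 − 64.026 = 12.987.
DWL = ½ × 45.5685 × 12.987 = $295.90 thousand.

$295.90 thousand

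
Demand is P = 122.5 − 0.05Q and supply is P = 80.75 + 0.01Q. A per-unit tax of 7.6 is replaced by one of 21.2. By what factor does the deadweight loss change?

7.781

Competitive equilibrium: 122.5 − 0.05Q = 80.75 + 0.01Q → Q* = 695.8333, P* = 87.7083.
For a per-unit tax t: ΔQ = t/0.06, so DWL = ½·t·(t/0.06) = t²/0.12.
At t = 7.6: DWL = 481.333. At t = 21.2: DWL = 3745.333.
Ratio = (21.2/7.6)² = 7.781.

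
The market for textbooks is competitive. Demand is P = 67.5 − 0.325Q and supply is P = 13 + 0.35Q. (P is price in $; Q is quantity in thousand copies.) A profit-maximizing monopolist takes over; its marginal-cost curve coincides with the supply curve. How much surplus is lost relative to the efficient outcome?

Competitive equilibrium: 67.5 − 0.325Q = 13 + 0.35Q → Q* = 80.7407, P* = 41.2593.
Marginal revenue: MR = 67.5 − 0.65Q. Set MR = MC: 67.5 − 0.65Q = 13 + 0.35Q → Q_m = 54.5.
Price P_m = 67.5 − 0.325·54.5 = 49.7875; MC(Q_m) = 13 + 0.35·54.5 = 32.075.
Competitive Q* = 80.7407, so ΔQ = 26.2407; wedge = 49.7875 − 32.075 = 17.7125.
The triangle = ½ × 26.2407 × 17.7125 = $232.39 thousand.

$232.39 thousand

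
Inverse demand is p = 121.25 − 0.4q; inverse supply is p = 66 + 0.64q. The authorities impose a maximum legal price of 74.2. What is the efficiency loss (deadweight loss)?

845.05

Competitive equilibrium: 121.25 − 0.4q = 66 + 0.64q → q* = 53.125, p* = 100.
At the ceiling p = 74.2, quantity supplied = (74.2 − 66)/0.64 = 12.8125.
Willingness to pay at q' = 12.8125: 121.25 − 0.4·12.8125 = 116.125.
Δq = 53.125 − 12.8125 = 40.3125; wedge = 116.125 − 74.2 = 41.925.
Welfare loss = ½ × 40.3125 × 41.925 = 845.05.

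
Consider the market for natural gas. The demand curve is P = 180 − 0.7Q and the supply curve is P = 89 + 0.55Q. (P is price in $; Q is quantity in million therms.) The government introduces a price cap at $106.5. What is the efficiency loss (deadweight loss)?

$1049.69 million

Competitive equilibrium: 180 − 0.7Q = 89 + 0.55Q → Q* = 72.8, P* = 129.04.
At the ceiling P = 106.5, quantity supplied = (106.5 − 89)/0.55 = 31.8182.
Willingness to pay at Q' = 31.8182: 180 − 0.7·31.8182 = 157.7273.
ΔQ = 72.8 − 31.8182 = 40.9818; wedge = 157.7273 − 106.5 = 51.2273.
The triangle = ½ × 40.9818 × 51.2273 = $1049.69 million.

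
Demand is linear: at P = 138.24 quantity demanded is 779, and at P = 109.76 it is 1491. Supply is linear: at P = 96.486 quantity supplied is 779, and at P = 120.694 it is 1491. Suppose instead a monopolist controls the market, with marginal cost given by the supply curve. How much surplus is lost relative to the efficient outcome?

Demand slope = (109.76 − 138.24)/(1491 − 779) = −0.04, so P = 169.4 − 0.04Q.
Supply slope = (120.694 − 96.486)/(1491 − 779) = 0.034, so P = 70 + 0.034Q.
Competitive equilibrium: 169.4 − 0.04Q = 70 + 0.034Q → Q* = 1343.243243, P* = 115.67027.
Marginal revenue: MR = 169.4 − 0.08Q. Set MR = MC: 169.4 − 0.08Q = 70 + 0.034Q → Q_m = 871.929825.
Price P_m = 169.4 − 0.04·871.929825 = 134.522807; MC(Q_m) = 70 + 0.034·871.929825 = 99.645614.
Competitive Q* = 1343.243243, so ΔQ = 471.313418; wedge = 134.522807 − 99.645614 = 34.877193.
Deadweight loss = ½ × 471.313418 × 34.877193 = 8219.04.

8219.04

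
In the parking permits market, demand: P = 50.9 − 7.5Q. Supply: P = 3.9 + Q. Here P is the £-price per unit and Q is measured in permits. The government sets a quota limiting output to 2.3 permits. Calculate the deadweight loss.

£44.32

Competitive equilibrium: 50.9 − 7.5Q = 3.9 + Q → Q* = 5.5294, P* = 9.4294.
At Q = 2.3: demand price = 50.9 − 7.5·2.3 = 33.65; supply price = 3.9 + 1·2.3 = 6.2.
ΔQ = 5.5294 − 2.3 = 3.2294; wedge = 33.65 − 6.2 = 27.45.
The triangle = ½ × 3.2294 × 27.45 = £44.32.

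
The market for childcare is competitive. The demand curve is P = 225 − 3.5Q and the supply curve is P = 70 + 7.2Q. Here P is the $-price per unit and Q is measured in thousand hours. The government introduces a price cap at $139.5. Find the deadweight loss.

$124.98 thousand

Competitive equilibrium: 225 − 3.5Q = 70 + 7.2Q → Q* = 14.48598, P* = 174.29907.
At the ceiling P = 139.5, quantity supplied = (139.5 − 70)/7.2 = 9.65278.
Willingness to pay at Q' = 9.65278: 225 − 3.5·9.65278 = 191.21527.
ΔQ = 14.48598 − 9.65278 = 4.8332; wedge = 191.21527 − 139.5 = 51.71527.
DWL = ½ × 4.8332 × 51.71527 = $124.98 thousand.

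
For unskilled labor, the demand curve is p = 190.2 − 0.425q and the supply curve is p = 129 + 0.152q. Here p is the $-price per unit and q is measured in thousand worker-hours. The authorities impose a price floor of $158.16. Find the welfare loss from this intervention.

Competitive equilibrium: 190.2 − 0.425q = 129 + 0.152q → q* = 106.0659, p* = 145.122.
At the floor p = 158.16, quantity demanded = (190.2 − 158.16)/0.425 = 75.3882.
Sellers' marginal cost at q' = 75.3882: 129 + 0.152·75.3882 = 140.459.
Δq = 106.0659 − 75.3882 = 30.6777; wedge = 158.16 − 140.459 = 17.701.
Deadweight loss = ½ × 30.6777 × 17.701 = $271.51 thousand.

$271.51 thousand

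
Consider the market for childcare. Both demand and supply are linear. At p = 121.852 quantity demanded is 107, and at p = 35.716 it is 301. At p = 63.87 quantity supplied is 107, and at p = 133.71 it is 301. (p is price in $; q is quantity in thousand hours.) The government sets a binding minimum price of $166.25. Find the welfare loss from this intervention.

$11908.32 thousand

Demand slope = (35.716 − 121.852)/(301 − 107) = −0.444, so p = 169.36 − 0.444q.
Supply slope = (133.71 − 63.87)/(301 − 107) = 0.36, so p = 25.35 + 0.36q.
Competitive equilibrium: 169.36 − 0.444q = 25.35 + 0.36q → q* = 179.1169, p* = 89.8321.
At the floor p = 166.25, quantity demanded = (169.36 − 166.25)/0.444 = 7.0045.
Sellers' marginal cost at q' = 7.0045: 25.35 + 0.36·7.0045 = 27.8716.
Δq = 179.1169 − 7.0045 = 172.1124; wedge = 166.25 − 27.8716 = 138.3784.
Deadweight loss = ½ × 172.1124 × 138.3784 = $11908.32 thousand.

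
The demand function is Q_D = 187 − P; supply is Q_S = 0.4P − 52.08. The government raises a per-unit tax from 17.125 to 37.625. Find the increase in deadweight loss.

160.34

In inverse form: demand P = 187 − Q, supply P = 130.2 + 2.5Q.
Competitive equilibrium: 187 − Q = 130.2 + 2.5Q → Q* = 16.2286, P* = 170.7714.
For a per-unit tax t: ΔQ = t/3.5, so DWL = ½·t·(t/3.5) = t²/7.
At t = 17.125: DWL = 41.895. At t = 37.625: DWL = 202.234.
Increase = 202.234 − 41.895 = 160.34.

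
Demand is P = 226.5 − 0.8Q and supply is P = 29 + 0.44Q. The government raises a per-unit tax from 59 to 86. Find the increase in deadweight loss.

1578.63

Competitive equilibrium: 226.5 − 0.8Q = 29 + 0.44Q → Q* = 159.2742, P* = 99.0806.
For a per-unit tax t: ΔQ = t/1.24, so DWL = ½·t·(t/1.24) = t²/2.48.
At t = 59: DWL = 1403.629. At t = 86: DWL = 2982.258.
Increase = 2982.258 − 1403.629 = 1578.63.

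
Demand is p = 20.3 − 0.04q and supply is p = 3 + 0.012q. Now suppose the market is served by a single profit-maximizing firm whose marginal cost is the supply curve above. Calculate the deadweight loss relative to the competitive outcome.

544.01

Competitive equilibrium: 20.3 − 0.04q = 3 + 0.012q → q* = 332.6923, p* = 6.9923.
Marginal revenue: MR = 20.3 − 0.08q. Set MR = MC: 20.3 − 0.08q = 3 + 0.012q → q_m = 188.0435.
Price p_m = 20.3 − 0.04·188.0435 = 12.7783; MC(q_m) = 3 + 0.012·188.0435 = 5.2565.
Competitive q* = 332.6923, so Δq = 144.6488; wedge = 12.7783 − 5.2565 = 7.5218.
The triangle = ½ × 144.6488 × 7.5218 = 544.01.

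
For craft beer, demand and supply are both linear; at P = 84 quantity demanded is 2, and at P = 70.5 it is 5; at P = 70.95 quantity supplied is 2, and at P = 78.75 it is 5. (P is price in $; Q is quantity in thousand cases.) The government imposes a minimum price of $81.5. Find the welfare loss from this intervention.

$5.84 thousand

Demand slope = (70.5 − 84)/(5 − 2) = −4.5, so P = 93 − 4.5Q.
Supply slope = (78.75 − 70.95)/(5 − 2) = 2.6, so P = 65.75 + 2.6Q.
Competitive equilibrium: 93 − 4.5Q = 65.75 + 2.6Q → Q* = 3.838, P* = 75.7289.
At the floor P = 81.5, quantity demanded = (93 − 81.5)/4.5 = 2.5556.
Sellers' marginal cost at Q' = 2.5556: 65.75 + 2.6·2.5556 = 72.3946.
ΔQ = 3.838 − 2.5556 = 1.2824; wedge = 81.5 − 72.3946 = 9.1054.
Deadweight loss = ½ × 1.2824 × 9.1054 = $5.84 thousand.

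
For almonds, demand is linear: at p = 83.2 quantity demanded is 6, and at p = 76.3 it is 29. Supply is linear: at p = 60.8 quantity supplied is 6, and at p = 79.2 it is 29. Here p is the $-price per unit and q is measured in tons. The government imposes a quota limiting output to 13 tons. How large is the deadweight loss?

Demand slope = (76.3 − 83.2)/(29 − 6) = −0.3, so p = 85 − 0.3q.
Supply slope = (79.2 − 60.8)/(29 − 6) = 0.8, so p = 56 + 0.8q.
Competitive equilibrium: 85 − 0.3q = 56 + 0.8q → q* = 26.3636, p* = 77.0909.
At q = 13: demand price = 85 − 0.3·13 = 81.1; supply price = 56 + 0.8·13 = 66.4.
Δq = 26.3636 − 13 = 13.3636; wedge = 81.1 − 66.4 = 14.7.
The triangle = ½ × 13.3636 × 14.7 = $98.22.

$98.22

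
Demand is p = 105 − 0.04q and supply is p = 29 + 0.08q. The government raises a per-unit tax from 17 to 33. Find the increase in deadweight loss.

3333.33

Competitive equilibrium: 105 − 0.04q = 29 + 0.08q → q* = 633.3333, p* = 79.6667.
For a per-unit tax t: Δq = t/0.12, so DWL = ½·t·(t/0.12) = t²/0.24.
At t = 17: DWL = 1204.167. At t = 33: DWL = 4537.5.
Increase = 4537.5 − 1204.167 = 3333.33.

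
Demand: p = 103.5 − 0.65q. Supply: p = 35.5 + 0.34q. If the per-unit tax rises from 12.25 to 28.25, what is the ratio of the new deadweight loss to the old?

5.318

Competitive equilibrium: 103.5 − 0.65q = 35.5 + 0.34q → q* = 68.6869, p* = 58.8535.
For a per-unit tax t: Δq = t/0.99, so DWL = ½·t·(t/0.99) = t²/1.98.
At t = 12.25: DWL = 75.789. At t = 28.25: DWL = 403.062.
Ratio = (28.25/12.25)² = 5.318.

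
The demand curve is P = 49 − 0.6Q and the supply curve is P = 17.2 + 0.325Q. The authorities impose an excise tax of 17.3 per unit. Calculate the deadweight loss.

161.78

Competitive equilibrium: 49 − 0.6Q = 17.2 + 0.325Q → Q* = 34.3784, P* = 28.373.
With the tax, the buyer price exceeds the seller price by 17.3: (49 − 0.6Q) − (17.2 + 0.325Q) = 17.3 → Q' = 15.6757.
ΔQ = 34.3784 − 15.6757 = 18.7027; the wedge equals the tax, 17.3.
The triangle = ½ × 18.7027 × 17.3 = 161.78.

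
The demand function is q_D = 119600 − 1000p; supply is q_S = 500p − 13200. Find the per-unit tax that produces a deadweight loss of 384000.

48

In inverse form: demand p = 119.6 − 0.001q, supply p = 26.4 + 0.002q.
Competitive equilibrium: 119.6 − 0.001q = 26.4 + 0.002q → q* = 31066.6667, p* = 88.5333.
A tax t gives Δq = t/0.003 and wedge t, so DWL = t²/0.006.
t²/0.006 = 384000 → t² = 2304 → t = 48.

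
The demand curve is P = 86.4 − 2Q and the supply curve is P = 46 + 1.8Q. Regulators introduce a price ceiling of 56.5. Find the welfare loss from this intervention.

43.74

Competitive equilibrium: 86.4 − 2Q = 46 + 1.8Q → Q* = 10.6316, P* = 65.1368.
At the ceiling P = 56.5, quantity supplied = (56.5 − 46)/1.8 = 5.8333.
Willingness to pay at Q' = 5.8333: 86.4 − 2·5.8333 = 74.7334.
ΔQ = 10.6316 − 5.8333 = 4.7983; wedge = 74.7334 − 56.5 = 18.2334.
Deadweight loss = ½ × 4.7983 × 18.2334 = 43.74.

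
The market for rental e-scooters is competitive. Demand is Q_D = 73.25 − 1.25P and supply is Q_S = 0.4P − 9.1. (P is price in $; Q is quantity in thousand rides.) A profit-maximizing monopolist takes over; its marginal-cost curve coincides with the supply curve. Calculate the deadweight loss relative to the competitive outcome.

In inverse form: demand P = 58.6 − 0.8Q, supply P = 22.75 + 2.5Q.
Competitive equilibrium: 58.6 − 0.8Q = 22.75 + 2.5Q → Q* = 10.8636, P* = 49.9091.
Marginal revenue: MR = 58.6 − 1.6Q. Set MR = MC: 58.6 − 1.6Q = 22.75 + 2.5Q → Q_m = 8.7439.
Price P_m = 58.6 − 0.8·8.7439 = 51.6049; MC(Q_m) = 22.75 + 2.5·8.7439 = 44.6098.
Competitive Q* = 10.8636, so ΔQ = 2.1197; wedge = 51.6049 − 44.6098 = 6.9951.
DWL = ½ × 2.1197 × 6.9951 = $7.41 thousand.

$7.41 thousand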